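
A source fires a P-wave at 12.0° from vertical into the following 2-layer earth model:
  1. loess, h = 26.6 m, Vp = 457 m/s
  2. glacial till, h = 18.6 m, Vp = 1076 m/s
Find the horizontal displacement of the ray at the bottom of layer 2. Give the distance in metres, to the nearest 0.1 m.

Ray parameter p = sin 12.0° / 457 m/s = 4.5495e-04 s/m.
Layer 1: θ = 12.00°; offset = 26.6·tan 12.00° = 5.654 m.
Layer 2: sin θ = p·1076 = 0.4895 → θ = 29.31°; offset = 18.6·tan 29.31° = 10.442 m.
Σ offsets = 16.096 m.

16.1 m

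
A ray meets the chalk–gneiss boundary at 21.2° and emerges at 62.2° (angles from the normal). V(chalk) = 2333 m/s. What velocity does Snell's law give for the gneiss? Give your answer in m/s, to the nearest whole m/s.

5707 m/s

Snell's law: sin 21.2°/V₁ = sin 62.2°/V₂.
V₂ = V₁·sin 62.2°/sin 21.2° = 2333 × 2.4461 = 5706.82 m/s.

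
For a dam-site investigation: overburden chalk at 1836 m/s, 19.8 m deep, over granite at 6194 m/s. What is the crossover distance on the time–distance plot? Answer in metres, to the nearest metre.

54 m

x_cross = 2h·√((V₂+V₁)/(V₂−V₁)).
(V₂+V₁)/(V₂−V₁) = (6194+1836)/(6194−1836) = 1.8426; √ = 1.3574.
x_cross = 2·19.8·1.3574 = 53.75 m.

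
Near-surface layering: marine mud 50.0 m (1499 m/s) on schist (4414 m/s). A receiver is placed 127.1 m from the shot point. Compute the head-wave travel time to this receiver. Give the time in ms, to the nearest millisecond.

t = x/V₂ + 2h·√(V₂²−V₁²)/(V₁V₂).
√(V₂²−V₁²) = √(4414²−1499²) = 4151.7 m/s; delay term = 2·50.0·4151.7/(1499·4414) = 0.06275 s.
t = 127.1/4414 + 0.06275 = 0.09154 s.

92 ms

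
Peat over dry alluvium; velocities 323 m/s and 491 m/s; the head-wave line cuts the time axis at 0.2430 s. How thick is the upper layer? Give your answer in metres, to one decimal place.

52.1 m

h = tᵢ·V₁·V₂ / (2·√(V₂²−V₁²)).
√(V₂²−V₁²) = √(491² − 323²) = 369.8 m/s.
h = 0.243 s × 323 × 491 / (2 × 369.8) = 52.11 m.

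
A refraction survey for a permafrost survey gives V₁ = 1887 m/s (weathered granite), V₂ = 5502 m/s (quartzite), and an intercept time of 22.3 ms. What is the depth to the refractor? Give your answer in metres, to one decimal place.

h = tᵢ·V₁·V₂ / (2·√(V₂²−V₁²)).
√(V₂²−V₁²) = √(5502² − 1887²) = 5168.3 m/s.
h = 0.0223 s × 1887 × 5502 / (2 × 5168.3) = 22.40 m.

22.4 m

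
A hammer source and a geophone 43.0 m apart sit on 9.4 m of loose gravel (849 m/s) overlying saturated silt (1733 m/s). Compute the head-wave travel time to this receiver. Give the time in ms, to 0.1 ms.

44.1 ms

θ_c = arcsin(V₁/V₂) = arcsin(849/1733) = 29.33°, cos θ_c = 0.8718.
Intercept time tᵢ = 2h cos θ_c / V₁ = 2·9.4·0.8718/849 = 0.01930 s.
t = x/V₂ + tᵢ = 43.0/1733 + 0.01930 = 0.04412 s.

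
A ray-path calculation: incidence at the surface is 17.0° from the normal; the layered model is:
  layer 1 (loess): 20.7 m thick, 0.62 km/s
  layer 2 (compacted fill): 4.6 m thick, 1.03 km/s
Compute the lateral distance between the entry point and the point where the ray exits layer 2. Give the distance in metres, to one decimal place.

8.9 m

Apply Snell's law at each interface; in layer i the horizontal offset is hᵢ·tan θᵢ.
Layer 1: θ = 17.00°; offset = 20.7·tan 17.00° = 6.329 m.
Layer 2: sin θ = 1.03·sin 17.0°/0.62 = 0.4857, θ = 29.06°; offset = 4.6·tan 29.06° = 2.556 m.
Total horizontal offset = 8.885 m.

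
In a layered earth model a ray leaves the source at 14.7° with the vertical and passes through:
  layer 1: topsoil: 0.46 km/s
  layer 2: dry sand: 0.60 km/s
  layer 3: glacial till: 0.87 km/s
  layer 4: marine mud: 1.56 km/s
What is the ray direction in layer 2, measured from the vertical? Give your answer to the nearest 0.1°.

19.3°

Snell's law across each interface conserves sin θ / V, so sin θ_2 = V_2·sin θ₁/V₁.
sin θ_2 = 0.60 × sin 14.7° / 0.46 = 0.3310.
θ_2 = arcsin 0.3310 = 19.33°.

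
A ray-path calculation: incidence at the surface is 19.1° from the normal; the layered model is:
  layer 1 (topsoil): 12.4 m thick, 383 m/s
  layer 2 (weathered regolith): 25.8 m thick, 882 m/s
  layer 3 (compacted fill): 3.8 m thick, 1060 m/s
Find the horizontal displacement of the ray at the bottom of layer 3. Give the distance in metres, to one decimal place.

42.0 m

Ray parameter p = sin 19.1° / 383 m/s = 8.5435e-04 s/m.
Layer 1: θ = 19.10°; offset = 12.4·tan 19.10° = 4.294 m.
Layer 2: sin θ = p·882 = 0.7535 → θ = 48.90°; offset = 25.8·tan 48.90° = 29.573 m.
Layer 3: sin θ = p·1060 = 0.9056 → θ = 64.91°; offset = 3.8·tan 64.91° = 8.114 m.
Summing the layer offsets gives 41.981 m.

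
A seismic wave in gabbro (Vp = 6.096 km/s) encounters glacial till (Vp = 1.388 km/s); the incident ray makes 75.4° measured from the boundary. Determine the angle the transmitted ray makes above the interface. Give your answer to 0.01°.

Angle from the normal: 90° − 75.4° = 14.6°.
sin θ₁/V₁ = sin θ₂/V₂ ⇒ sin θ₂ = 1.388·sin 14.6°/6.096 = 1.388·0.2521/6.096 = 0.0574.
θ₂ = sin⁻¹(0.0574) = 3.29° (from vertical).
From the interface: 90° − 3.29° = 86.71°.

86.71°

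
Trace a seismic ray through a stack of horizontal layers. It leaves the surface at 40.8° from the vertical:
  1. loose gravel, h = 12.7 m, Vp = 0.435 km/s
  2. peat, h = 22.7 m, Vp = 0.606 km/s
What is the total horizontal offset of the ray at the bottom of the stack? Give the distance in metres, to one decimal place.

p = sin θ₁/V₁ = sin 40.8°/0.435 = 1.5021e+00 s/km is conserved through the stack.
Layer 1: θ = 40.80°; offset = 12.7·tan 40.80° = 10.962 m.
Layer 2: sin θ = p·0.606 = 0.9103 → θ = 65.54°; offset = 22.7·tan 65.54° = 49.913 m.
Total horizontal offset = 60.875 m.

60.9 m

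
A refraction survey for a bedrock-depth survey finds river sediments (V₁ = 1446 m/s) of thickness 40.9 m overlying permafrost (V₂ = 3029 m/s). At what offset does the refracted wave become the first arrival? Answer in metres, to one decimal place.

137.5 m

x_cross = 2h·√((V₂+V₁)/(V₂−V₁)).
(V₂+V₁)/(V₂−V₁) = (3029+1446)/(3029−1446) = 2.8269; √ = 1.6813.
x_cross = 2·40.9·1.6813 = 137.53 m.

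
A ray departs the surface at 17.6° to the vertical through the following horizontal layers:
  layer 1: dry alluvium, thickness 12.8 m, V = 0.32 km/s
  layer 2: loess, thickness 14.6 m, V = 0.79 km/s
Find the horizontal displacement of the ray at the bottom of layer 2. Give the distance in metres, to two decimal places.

p = sin θ₁/V₁ = sin 17.6°/0.32 = 9.4491e-01 s/km is conserved through the stack.
Layer 1: θ = 17.60°; offset = 12.8·tan 17.60° = 4.0604 m.
Layer 2: sin θ = p·0.79 = 0.7465 → θ = 48.29°; offset = 14.6·tan 48.29° = 16.3786 m.
Total horizontal offset = 20.4390 m.

20.44 m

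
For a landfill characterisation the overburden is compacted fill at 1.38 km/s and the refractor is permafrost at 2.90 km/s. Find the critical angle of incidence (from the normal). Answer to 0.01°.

At critical incidence the refracted ray runs along the interface (θ₂ = 90°), so sin θ_c = V₁/V₂.
θ_c = arcsin(1.38/2.90) = arcsin 0.4759 = 28.42°.

28.42°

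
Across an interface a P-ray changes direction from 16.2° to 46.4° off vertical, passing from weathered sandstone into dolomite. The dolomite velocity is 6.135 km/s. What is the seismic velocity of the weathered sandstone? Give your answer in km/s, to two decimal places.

sin 16.2° = 0.2790; sin 46.4° = 0.7242.
V₁ = V₂·(sin θ₁/sin θ₂) = 6.135·(0.2790/0.7242) = 2.36 km/s.

2.36 km/s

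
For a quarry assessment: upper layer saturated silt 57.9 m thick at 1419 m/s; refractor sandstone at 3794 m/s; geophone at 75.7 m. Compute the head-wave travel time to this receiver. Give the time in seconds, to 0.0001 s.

θ_c = arcsin(V₁/V₂) = arcsin(1419/3794) = 21.96°, cos θ_c = 0.9274.
Intercept time tᵢ = 2h cos θ_c / V₁ = 2·57.9·0.9274/1419 = 0.07568 s.
t = x/V₂ + tᵢ = 75.7/3794 + 0.07568 = 0.09564 s.

0.0956 s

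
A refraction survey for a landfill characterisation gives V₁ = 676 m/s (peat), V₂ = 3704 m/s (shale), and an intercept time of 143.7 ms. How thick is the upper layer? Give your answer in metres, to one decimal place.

49.4 m

h = tᵢ·V₁·V₂ / (2·√(V₂²−V₁²)).
√(V₂²−V₁²) = √(3704² − 676²) = 3641.8 m/s.
h = 0.1437 s × 676 × 3704 / (2 × 3641.8) = 49.40 m.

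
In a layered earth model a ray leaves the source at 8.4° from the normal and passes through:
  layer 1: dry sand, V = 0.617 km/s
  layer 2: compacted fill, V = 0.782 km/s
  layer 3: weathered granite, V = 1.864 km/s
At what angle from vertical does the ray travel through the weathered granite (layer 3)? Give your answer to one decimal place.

Ray parameter p = sin 8.4° / 0.617 = 2.3676e-01 s/km.
sin θ_3 = p·V_3 = 2.3676e-01 × 1.864 = 0.4413.
θ_3 = 26.19° from the vertical.

26.2°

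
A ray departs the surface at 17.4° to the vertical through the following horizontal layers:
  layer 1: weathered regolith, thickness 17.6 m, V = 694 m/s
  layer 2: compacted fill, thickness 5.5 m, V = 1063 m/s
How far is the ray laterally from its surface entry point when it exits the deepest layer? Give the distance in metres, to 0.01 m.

8.35 m

Ray parameter p = sin 17.4° / 694 m/s = 4.3089e-04 s/m.
Layer 1: θ = 17.40°; offset = 17.6·tan 17.40° = 5.5155 m.
Layer 2: sin θ = p·1063 = 0.4580 → θ = 27.26°; offset = 5.5·tan 27.26° = 2.8340 m.
Total horizontal offset = 8.3495 m.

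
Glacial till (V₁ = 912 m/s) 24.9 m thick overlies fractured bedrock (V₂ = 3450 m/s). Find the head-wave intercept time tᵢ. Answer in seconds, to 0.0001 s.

0.0527 s

tᵢ = 2h·√(V₂²−V₁²)/(V₁V₂).
√(V₂²−V₁²) = √(3450²−912²) = 3327.3 m/s.
tᵢ = 2·24.9·3327.3/(912·3450) = 0.05266 s.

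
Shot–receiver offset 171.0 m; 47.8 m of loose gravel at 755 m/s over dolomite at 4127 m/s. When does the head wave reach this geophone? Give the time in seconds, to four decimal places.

t = x/V₂ + 2h·√(V₂²−V₁²)/(V₁V₂).
√(V₂²−V₁²) = √(4127²−755²) = 4057.4 m/s; delay term = 2·47.8·4057.4/(755·4127) = 0.12449 s.
t = 171.0/4127 + 0.12449 = 0.16592 s.

0.1659 s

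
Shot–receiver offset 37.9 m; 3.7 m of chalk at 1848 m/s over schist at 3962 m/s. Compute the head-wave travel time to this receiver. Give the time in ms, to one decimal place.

t = x/V₂ + 2h·√(V₂²−V₁²)/(V₁V₂).
√(V₂²−V₁²) = √(3962²−1848²) = 3504.6 m/s; delay term = 2·3.7·3504.6/(1848·3962) = 0.00354 s.
t = 37.9/3962 + 0.00354 = 0.01311 s.

13.1 ms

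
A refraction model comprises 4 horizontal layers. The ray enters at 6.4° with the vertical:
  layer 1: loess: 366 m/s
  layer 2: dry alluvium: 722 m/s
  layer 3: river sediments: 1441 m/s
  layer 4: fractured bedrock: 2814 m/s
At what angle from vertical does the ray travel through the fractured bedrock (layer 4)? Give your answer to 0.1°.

59.0°

Ray parameter p = sin 6.4° / 366 = 3.0456e-04 s/m.
sin θ_4 = p·V_4 = 3.0456e-04 × 2814 = 0.8570.
θ_4 = 58.98° from the vertical.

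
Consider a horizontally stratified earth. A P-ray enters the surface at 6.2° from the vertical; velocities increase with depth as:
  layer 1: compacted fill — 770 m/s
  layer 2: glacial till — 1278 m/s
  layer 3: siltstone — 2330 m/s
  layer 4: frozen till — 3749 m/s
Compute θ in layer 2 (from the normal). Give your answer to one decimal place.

Ray parameter p = sin 6.2° / 770 = 1.4026e-04 s/m.
sin θ_2 = p·V_2 = 1.4026e-04 × 1278 = 0.1793.
θ_2 = 10.33° from the vertical.

10.3°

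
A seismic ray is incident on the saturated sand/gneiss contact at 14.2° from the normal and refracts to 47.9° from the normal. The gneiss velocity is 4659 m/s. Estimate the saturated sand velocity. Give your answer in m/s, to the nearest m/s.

Snell's law: sin 14.2°/V₁ = sin 47.9°/V₂.
V₁ = V₂·sin 14.2°/sin 47.9° = 4659 × 0.3306 = 1540.33 m/s.

1540 m/s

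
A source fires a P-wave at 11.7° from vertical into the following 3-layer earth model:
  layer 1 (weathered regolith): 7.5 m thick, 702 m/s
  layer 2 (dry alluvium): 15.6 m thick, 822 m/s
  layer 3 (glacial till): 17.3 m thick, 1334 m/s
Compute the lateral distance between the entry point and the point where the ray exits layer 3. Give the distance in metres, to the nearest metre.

Apply Snell's law at each interface; in layer i the horizontal offset is hᵢ·tan θᵢ.
Layer 1: θ = 11.70°; offset = 7.5·tan 11.70° = 1.553 m.
Layer 2: sin θ = 822·sin 11.7°/702 = 0.2375, θ = 13.74°; offset = 15.6·tan 13.74° = 3.813 m.
Layer 3: sin θ = 1334·sin 11.7°/702 = 0.3854, θ = 22.67°; offset = 17.3·tan 22.67° = 7.225 m.
Total horizontal offset = 12.591 m.

13 m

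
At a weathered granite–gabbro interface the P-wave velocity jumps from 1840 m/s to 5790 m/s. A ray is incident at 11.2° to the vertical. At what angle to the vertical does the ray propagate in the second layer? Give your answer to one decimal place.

Snell's law: sin θ₂ = (V₂/V₁)·sin θ₁ = (5790/1840)·sin 11.2° = 0.6112.
θ₂ = sin⁻¹(0.6112) = 37.68° (from vertical).

37.7°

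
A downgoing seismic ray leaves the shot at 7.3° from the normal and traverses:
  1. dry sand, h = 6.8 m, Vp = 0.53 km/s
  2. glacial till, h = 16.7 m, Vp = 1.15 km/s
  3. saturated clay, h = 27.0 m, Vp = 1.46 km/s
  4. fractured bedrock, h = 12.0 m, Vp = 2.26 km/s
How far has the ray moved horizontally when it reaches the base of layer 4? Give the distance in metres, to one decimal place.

23.5 m

Ray parameter p = sin 7.3° / 0.53 km/s = 2.3974e-01 s/km.
Layer 1: θ = 7.30°; offset = 6.8·tan 7.30° = 0.871 m.
Layer 2: sin θ = p·1.15 = 0.2757 → θ = 16.00°; offset = 16.7·tan 16.00° = 4.790 m.
Layer 3: sin θ = p·1.46 = 0.3500 → θ = 20.49°; offset = 27.0·tan 20.49° = 10.089 m.
Layer 4: sin θ = p·2.26 = 0.5418 → θ = 32.81°; offset = 12.0·tan 32.81° = 7.736 m.
Summing the layer offsets gives 23.486 m.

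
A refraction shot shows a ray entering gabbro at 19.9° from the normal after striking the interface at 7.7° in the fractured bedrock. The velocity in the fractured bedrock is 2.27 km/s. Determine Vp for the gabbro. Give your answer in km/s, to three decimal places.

sin 7.7° = 0.1340; sin 19.9° = 0.3404.
V₂ = V₁·(sin θ₂/sin θ₁) = 2.27·(0.3404/0.1340) = 5.767 km/s.

5.767 km/s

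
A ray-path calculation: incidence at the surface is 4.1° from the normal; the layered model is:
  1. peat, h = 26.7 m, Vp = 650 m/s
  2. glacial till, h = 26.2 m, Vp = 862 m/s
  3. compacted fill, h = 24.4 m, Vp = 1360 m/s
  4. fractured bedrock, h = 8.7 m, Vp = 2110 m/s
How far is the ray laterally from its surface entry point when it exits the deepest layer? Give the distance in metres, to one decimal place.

Ray parameter p = sin 4.1° / 650 m/s = 1.1000e-04 s/m.
Layer 1: θ = 4.10°; offset = 26.7·tan 4.10° = 1.914 m.
Layer 2: sin θ = p·862 = 0.0948 → θ = 5.44°; offset = 26.2·tan 5.44° = 2.495 m.
Layer 3: sin θ = p·1360 = 0.1496 → θ = 8.60°; offset = 24.4·tan 8.60° = 3.692 m.
Layer 4: sin θ = p·2110 = 0.2321 → θ = 13.42°; offset = 8.7·tan 13.42° = 2.076 m.
Summing the layer offsets gives 10.177 m.

10.2 m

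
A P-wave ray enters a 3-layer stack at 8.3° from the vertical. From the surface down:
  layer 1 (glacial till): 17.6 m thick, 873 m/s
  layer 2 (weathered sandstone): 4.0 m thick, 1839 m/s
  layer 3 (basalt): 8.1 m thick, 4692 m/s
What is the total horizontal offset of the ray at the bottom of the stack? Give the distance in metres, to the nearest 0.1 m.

13.8 m

Apply Snell's law at each interface; in layer i the horizontal offset is hᵢ·tan θᵢ.
Layer 1: θ = 8.30°; offset = 17.6·tan 8.30° = 2.568 m.
Layer 2: sin θ = 1839·sin 8.3°/873 = 0.3041, θ = 17.70°; offset = 4.0·tan 17.70° = 1.277 m.
Layer 3: sin θ = 4692·sin 8.3°/873 = 0.7759, θ = 50.88°; offset = 8.1·tan 50.88° = 9.961 m.
Summing the layer offsets gives 13.805 m.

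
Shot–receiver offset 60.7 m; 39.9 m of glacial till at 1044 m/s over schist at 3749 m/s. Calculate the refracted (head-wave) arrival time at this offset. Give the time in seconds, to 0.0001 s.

t = x/V₂ + 2h·√(V₂²−V₁²)/(V₁V₂).
√(V₂²−V₁²) = √(3749²−1044²) = 3600.7 m/s; delay term = 2·39.9·3600.7/(1044·3749) = 0.07341 s.
t = 60.7/3749 + 0.07341 = 0.08960 s.

0.0896 s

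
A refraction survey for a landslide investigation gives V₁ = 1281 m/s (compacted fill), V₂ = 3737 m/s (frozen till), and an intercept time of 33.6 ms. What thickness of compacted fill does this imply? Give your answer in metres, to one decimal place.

22.9 m

h = tᵢ·V₁·V₂ / (2·√(V₂²−V₁²)).
√(V₂²−V₁²) = √(3737² − 1281²) = 3510.6 m/s.
h = 0.0336 s × 1281 × 3737 / (2 × 3510.6) = 22.91 m.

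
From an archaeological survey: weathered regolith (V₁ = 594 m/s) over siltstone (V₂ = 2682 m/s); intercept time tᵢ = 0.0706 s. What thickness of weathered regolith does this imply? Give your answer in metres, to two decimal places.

θ_c = arcsin(594/2682) = 12.80°; cos θ_c = 0.9752.
tᵢ = 2h cos θ_c/V₁ ⇒ h = tᵢ·V₁/(2 cos θ_c) = 0.0706·594/(2·0.9752) = 21.50 m.

21.50 m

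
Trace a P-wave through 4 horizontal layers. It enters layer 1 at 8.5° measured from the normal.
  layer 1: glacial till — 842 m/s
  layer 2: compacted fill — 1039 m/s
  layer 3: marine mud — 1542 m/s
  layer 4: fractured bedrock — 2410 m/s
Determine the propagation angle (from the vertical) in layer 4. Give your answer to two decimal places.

25.03°

Ray parameter p = sin 8.5° / 842 = 1.7555e-04 s/m.
sin θ_4 = p·V_4 = 1.7555e-04 × 2410 = 0.4231.
θ_4 = 25.03° from the vertical.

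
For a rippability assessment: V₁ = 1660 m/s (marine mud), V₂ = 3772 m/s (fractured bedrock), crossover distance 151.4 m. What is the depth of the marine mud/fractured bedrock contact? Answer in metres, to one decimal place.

h = (x_cross/2)·√((V₂−V₁)/(V₂+V₁)).
(V₂−V₁)/(V₂+V₁) = (3772−1660)/(3772+1660) = 0.3888; √ = 0.6235.
h = (151.4/2)·0.6235 = 47.20 m.

47.2 m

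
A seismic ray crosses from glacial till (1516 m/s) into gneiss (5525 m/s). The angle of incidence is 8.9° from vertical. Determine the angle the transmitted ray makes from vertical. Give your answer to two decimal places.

Snell's law: sin θ₂ = (V₂/V₁)·sin θ₁ = (5525/1516)·sin 8.9° = 0.5638.
θ₂ = arcsin 0.5638 = 34.32° from the normal.

34.32°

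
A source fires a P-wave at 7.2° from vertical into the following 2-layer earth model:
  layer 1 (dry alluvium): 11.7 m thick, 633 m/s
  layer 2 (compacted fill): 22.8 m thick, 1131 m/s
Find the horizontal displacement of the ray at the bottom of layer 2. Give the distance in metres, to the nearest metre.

Apply Snell's law at each interface; in layer i the horizontal offset is hᵢ·tan θᵢ.
Layer 1: θ = 7.20°; offset = 11.7·tan 7.20° = 1.478 m.
Layer 2: sin θ = 1131·sin 7.2°/633 = 0.2239, θ = 12.94°; offset = 22.8·tan 12.94° = 5.239 m.
Summing the layer offsets gives 6.717 m.

7 m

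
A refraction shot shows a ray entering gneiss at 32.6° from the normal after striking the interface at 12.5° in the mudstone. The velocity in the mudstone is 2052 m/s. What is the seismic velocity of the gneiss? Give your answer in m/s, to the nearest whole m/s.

5108 m/s

sin 12.5° = 0.2164; sin 32.6° = 0.5388.
V₂ = V₁·(sin θ₂/sin θ₁) = 2052·(0.5388/0.2164) = 5107.93 m/s.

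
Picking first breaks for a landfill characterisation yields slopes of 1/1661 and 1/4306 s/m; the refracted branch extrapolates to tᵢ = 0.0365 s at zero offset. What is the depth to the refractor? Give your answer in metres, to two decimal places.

θ_c = arcsin(1661/4306) = 22.69°; cos θ_c = 0.9226.
tᵢ = 2h cos θ_c/V₁ ⇒ h = tᵢ·V₁/(2 cos θ_c) = 0.0365·1661/(2·0.9226) = 32.86 m.

32.86 m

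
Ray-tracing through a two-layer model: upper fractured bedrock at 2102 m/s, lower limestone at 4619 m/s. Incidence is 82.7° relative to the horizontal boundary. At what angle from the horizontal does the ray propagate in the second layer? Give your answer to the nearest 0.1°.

73.8°

Convert to the normal: θ₁ = 90° − 82.7° = 7.3°.
sin θ₁/V₁ = sin θ₂/V₂ ⇒ sin θ₂ = 4619·sin 7.3°/2102 = 4619·0.1271/2102 = 0.2792.
θ₂ = arcsin 0.2792 = 16.21° from the normal.
From the interface: 90° − 16.21° = 73.79°.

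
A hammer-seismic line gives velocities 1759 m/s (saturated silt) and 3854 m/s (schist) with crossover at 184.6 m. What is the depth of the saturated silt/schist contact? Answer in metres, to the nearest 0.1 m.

56.4 m

x_cross = 2h·√((V₂+V₁)/(V₂−V₁)) → h = x_cross / (2·√((V₂+V₁)/(V₂−V₁))).
√((V₂+V₁)/(V₂−V₁)) = √((3854+1759)/(3854−1759)) = 1.6368.
h = 184.6 / (2·1.6368) = 56.39 m.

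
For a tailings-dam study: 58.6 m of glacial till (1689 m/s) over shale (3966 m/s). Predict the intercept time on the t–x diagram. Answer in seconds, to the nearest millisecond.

0.063 s

θ_c = arcsin(V₁/V₂) = arcsin(1689/3966) = 25.21°; cos θ_c = 0.9048.
tᵢ = 2h·cos θ_c / V₁ = 2·58.6·0.9048 / 1689 = 0.06278 s.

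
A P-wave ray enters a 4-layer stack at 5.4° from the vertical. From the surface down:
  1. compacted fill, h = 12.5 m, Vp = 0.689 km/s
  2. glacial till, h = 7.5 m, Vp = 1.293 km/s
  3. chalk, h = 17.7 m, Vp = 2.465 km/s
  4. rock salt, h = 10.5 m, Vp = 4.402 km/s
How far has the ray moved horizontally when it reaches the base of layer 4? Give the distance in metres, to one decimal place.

Apply Snell's law at each interface; in layer i the horizontal offset is hᵢ·tan θᵢ.
Layer 1: θ = 5.40°; offset = 12.5·tan 5.40° = 1.182 m.
Layer 2: sin θ = 1.293·sin 5.4°/0.689 = 0.1766, θ = 10.17°; offset = 7.5·tan 10.17° = 1.346 m.
Layer 3: sin θ = 2.465·sin 5.4°/0.689 = 0.3367, θ = 19.68°; offset = 17.7·tan 19.68° = 6.329 m.
Layer 4: sin θ = 4.402·sin 5.4°/0.689 = 0.6013, θ = 36.96°; offset = 10.5·tan 36.96° = 7.901 m.
Σ offsets = 16.757 m.

16.8 m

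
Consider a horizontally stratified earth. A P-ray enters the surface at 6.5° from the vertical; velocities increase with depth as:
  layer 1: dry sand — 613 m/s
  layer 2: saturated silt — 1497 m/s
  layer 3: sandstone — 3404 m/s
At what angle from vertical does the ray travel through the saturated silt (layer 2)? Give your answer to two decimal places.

16.05°

Snell's law across each interface conserves sin θ / V, so sin θ_2 = V_2·sin θ₁/V₁.
sin θ_2 = 1497 × sin 6.5° / 613 = 0.2765.
θ_2 = arcsin 0.2765 = 16.05°.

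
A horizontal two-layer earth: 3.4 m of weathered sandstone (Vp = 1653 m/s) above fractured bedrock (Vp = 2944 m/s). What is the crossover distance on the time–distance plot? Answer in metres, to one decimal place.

θ_c = arcsin(1653/2944) = 34.16°, so cos θ_c = 0.8275 and tᵢ = 2h cos θ_c/V₁ = 0.0034 s.
At crossover x/V₁ = x/V₂ + tᵢ ⇒ x = tᵢ/(1/V₁ − 1/V₂) = 0.00340/(6.0496e-04 − 3.3967e-04) = 12.83 m.

12.8 m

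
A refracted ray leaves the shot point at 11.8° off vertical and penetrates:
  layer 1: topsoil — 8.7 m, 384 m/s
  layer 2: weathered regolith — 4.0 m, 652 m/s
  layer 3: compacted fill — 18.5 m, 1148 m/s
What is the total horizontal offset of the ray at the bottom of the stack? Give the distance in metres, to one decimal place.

Apply Snell's law at each interface; in layer i the horizontal offset is hᵢ·tan θᵢ.
Layer 1: θ = 11.80°; offset = 8.7·tan 11.80° = 1.818 m.
Layer 2: sin θ = 652·sin 11.8°/384 = 0.3472, θ = 20.32°; offset = 4.0·tan 20.32° = 1.481 m.
Layer 3: sin θ = 1148·sin 11.8°/384 = 0.6114, θ = 37.69°; offset = 18.5·tan 37.69° = 14.292 m.
Summing the layer offsets gives 17.591 m.

17.6 m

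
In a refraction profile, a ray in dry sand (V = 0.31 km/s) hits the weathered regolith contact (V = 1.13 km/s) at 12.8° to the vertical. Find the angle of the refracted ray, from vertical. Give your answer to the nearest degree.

54°

sin θ₁/V₁ = sin θ₂/V₂ ⇒ sin θ₂ = 1.13·sin 12.8°/0.31 = 1.13·0.2215/0.31 = 0.8076.
θ₂ = sin⁻¹(0.8076) = 53.86° (from vertical).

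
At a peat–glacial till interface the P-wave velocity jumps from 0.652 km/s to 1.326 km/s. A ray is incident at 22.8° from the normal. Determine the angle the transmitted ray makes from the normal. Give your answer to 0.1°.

sin θ₁/V₁ = sin θ₂/V₂ ⇒ sin θ₂ = 1.326·sin 22.8°/0.652 = 1.326·0.3875/0.652 = 0.7881.
θ₂ = sin⁻¹(0.7881) = 52.01° (from vertical).

52.0°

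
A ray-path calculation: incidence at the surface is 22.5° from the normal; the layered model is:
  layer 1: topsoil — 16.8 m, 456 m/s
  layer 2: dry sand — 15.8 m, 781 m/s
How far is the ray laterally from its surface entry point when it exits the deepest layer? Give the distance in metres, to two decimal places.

Apply Snell's law at each interface; in layer i the horizontal offset is hᵢ·tan θᵢ.
Layer 1: θ = 22.50°; offset = 16.8·tan 22.50° = 6.9588 m.
Layer 2: sin θ = 781·sin 22.5°/456 = 0.6554, θ = 40.95°; offset = 15.8·tan 40.95° = 13.7116 m.
Σ offsets = 20.6704 m.

20.67 m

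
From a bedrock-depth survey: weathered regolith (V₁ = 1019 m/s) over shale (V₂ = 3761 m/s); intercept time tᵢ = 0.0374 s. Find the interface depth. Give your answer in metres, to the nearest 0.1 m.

h = tᵢ·V₁·V₂ / (2·√(V₂²−V₁²)).
√(V₂²−V₁²) = √(3761² − 1019²) = 3620.3 m/s.
h = 0.0374 s × 1019 × 3761 / (2 × 3620.3) = 19.80 m.

19.8 m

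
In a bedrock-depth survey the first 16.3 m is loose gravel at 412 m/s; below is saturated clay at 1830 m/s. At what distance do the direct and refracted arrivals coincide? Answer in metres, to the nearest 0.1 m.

x_cross = 2h·√((V₂+V₁)/(V₂−V₁)).
(V₂+V₁)/(V₂−V₁) = (1830+412)/(1830−412) = 1.5811; √ = 1.2574.
x_cross = 2·16.3·1.2574 = 40.99 m.

41.0 m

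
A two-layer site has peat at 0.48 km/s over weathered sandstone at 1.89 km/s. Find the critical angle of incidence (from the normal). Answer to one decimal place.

14.7°

Critical incidence: sin θ_c = V₁/V₂ = 0.48/1.89 = 0.2540.
θ_c = arcsin 0.2540 = 14.71°.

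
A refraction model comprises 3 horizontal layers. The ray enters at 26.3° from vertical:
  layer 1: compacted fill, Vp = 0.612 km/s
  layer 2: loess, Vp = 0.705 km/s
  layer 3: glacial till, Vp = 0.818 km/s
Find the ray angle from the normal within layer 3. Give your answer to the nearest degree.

36°

Snell's law across each interface conserves sin θ / V, so sin θ_3 = V_3·sin θ₁/V₁.
sin θ_3 = 0.818 × sin 26.3° / 0.612 = 0.5922.
θ_3 = 36.31° from the vertical.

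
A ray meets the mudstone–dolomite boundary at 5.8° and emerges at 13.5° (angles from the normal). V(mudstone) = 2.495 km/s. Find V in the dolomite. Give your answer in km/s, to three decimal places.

sin 5.8° = 0.1011; sin 13.5° = 0.2334.
V₂ = V₁·(sin θ₂/sin θ₁) = 2.495·(0.2334/0.1011) = 5.764 km/s.

5.764 km/s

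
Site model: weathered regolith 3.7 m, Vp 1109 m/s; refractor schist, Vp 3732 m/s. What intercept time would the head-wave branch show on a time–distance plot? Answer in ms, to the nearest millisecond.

tᵢ = 2h·√(V₂²−V₁²)/(V₁V₂).
√(V₂²−V₁²) = √(3732²−1109²) = 3563.4 m/s.
tᵢ = 2·3.7·3563.4/(1109·3732) = 0.00637 s.

6 ms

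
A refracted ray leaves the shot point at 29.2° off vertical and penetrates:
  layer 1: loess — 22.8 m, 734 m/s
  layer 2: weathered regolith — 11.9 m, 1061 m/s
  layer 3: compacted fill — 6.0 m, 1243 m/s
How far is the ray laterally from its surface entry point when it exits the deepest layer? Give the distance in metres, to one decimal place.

p = sin θ₁/V₁ = sin 29.2°/734 = 6.6466e-04 s/m is conserved through the stack.
Layer 1: θ = 29.20°; offset = 22.8·tan 29.20° = 12.742 m.
Layer 2: sin θ = p·1061 = 0.7052 → θ = 44.85°; offset = 11.9·tan 44.85° = 11.836 m.
Layer 3: sin θ = p·1243 = 0.8262 → θ = 55.71°; offset = 6.0·tan 55.71° = 8.798 m.
Total horizontal offset = 33.377 m.

33.4 m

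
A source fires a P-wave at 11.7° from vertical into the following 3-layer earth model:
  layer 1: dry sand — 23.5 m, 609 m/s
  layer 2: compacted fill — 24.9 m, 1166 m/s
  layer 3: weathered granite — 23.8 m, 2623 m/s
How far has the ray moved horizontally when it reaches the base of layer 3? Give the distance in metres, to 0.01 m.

p = sin θ₁/V₁ = sin 11.7°/609 = 3.3298e-04 s/m is conserved through the stack.
Layer 1: θ = 11.70°; offset = 23.5·tan 11.70° = 4.8666 m.
Layer 2: sin θ = p·1166 = 0.3883 → θ = 22.85°; offset = 24.9·tan 22.85° = 10.4906 m.
Layer 3: sin θ = p·2623 = 0.8734 → θ = 60.86°; offset = 23.8·tan 60.86° = 42.6868 m.
Σ offsets = 58.0441 m.

58.04 m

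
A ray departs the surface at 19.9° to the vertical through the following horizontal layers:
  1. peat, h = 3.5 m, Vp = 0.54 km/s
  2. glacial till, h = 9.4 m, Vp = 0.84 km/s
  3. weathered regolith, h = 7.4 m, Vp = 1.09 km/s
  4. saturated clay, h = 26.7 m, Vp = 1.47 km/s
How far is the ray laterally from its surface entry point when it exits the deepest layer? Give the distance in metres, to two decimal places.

79.92 m

Apply Snell's law at each interface; in layer i the horizontal offset is hᵢ·tan θᵢ.
Layer 1: θ = 19.90°; offset = 3.5·tan 19.90° = 1.2670 m.
Layer 2: sin θ = 0.84·sin 19.9°/0.54 = 0.5295, θ = 31.97°; offset = 9.4·tan 31.97° = 5.8670 m.
Layer 3: sin θ = 1.09·sin 19.9°/0.54 = 0.6871, θ = 43.40°; offset = 7.4·tan 43.40° = 6.9973 m.
Layer 4: sin θ = 1.47·sin 19.9°/0.54 = 0.9266, θ = 67.91°; offset = 26.7·tan 67.91° = 65.7843 m.
Total horizontal offset = 79.9157 m.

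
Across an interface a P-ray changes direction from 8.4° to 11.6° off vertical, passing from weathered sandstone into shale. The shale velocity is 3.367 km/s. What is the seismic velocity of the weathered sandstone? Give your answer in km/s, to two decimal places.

2.45 km/s

sin 8.4° = 0.1461; sin 11.6° = 0.2011.
V₁ = V₂·(sin θ₁/sin θ₂) = 3.367·(0.1461/0.2011) = 2.45 km/s.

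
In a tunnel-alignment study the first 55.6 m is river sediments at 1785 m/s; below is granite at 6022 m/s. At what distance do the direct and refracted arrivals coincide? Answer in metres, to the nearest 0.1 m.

150.9 m

θ_c = arcsin(1785/6022) = 17.24°, so cos θ_c = 0.9551 and tᵢ = 2h cos θ_c/V₁ = 0.0595 s.
At crossover x/V₁ = x/V₂ + tᵢ ⇒ x = tᵢ/(1/V₁ − 1/V₂) = 0.05950/(5.6022e-04 − 1.6606e-04) = 150.94 m.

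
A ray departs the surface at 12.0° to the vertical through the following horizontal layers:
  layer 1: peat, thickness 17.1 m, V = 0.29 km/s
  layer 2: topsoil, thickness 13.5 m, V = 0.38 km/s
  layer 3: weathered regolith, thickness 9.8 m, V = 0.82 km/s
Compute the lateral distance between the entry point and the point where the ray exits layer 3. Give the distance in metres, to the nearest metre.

Apply Snell's law at each interface; in layer i the horizontal offset is hᵢ·tan θᵢ.
Layer 1: θ = 12.00°; offset = 17.1·tan 12.00° = 3.635 m.
Layer 2: sin θ = 0.38·sin 12.0°/0.29 = 0.2724, θ = 15.81°; offset = 13.5·tan 15.81° = 3.822 m.
Layer 3: sin θ = 0.82·sin 12.0°/0.29 = 0.5879, θ = 36.01°; offset = 9.8·tan 36.01° = 7.122 m.
Total horizontal offset = 14.579 m.

15 m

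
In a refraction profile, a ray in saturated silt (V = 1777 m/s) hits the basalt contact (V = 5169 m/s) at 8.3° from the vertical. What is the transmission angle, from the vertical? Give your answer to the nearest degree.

25°

Snell's law: sin θ₂ = (V₂/V₁)·sin θ₁ = (5169/1777)·sin 8.3° = 0.4199.
θ₂ = arcsin 0.4199 = 24.83° from the normal.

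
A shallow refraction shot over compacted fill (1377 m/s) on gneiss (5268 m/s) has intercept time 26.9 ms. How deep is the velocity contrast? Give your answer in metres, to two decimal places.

19.19 m

h = tᵢ·V₁·V₂ / (2·√(V₂²−V₁²)).
√(V₂²−V₁²) = √(5268² − 1377²) = 5084.8 m/s.
h = 0.0269 s × 1377 × 5268 / (2 × 5084.8) = 19.19 m.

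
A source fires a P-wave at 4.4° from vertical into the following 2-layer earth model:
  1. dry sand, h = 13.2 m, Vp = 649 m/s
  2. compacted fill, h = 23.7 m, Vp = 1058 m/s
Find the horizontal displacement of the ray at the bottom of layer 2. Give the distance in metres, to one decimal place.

p = sin θ₁/V₁ = sin 4.4°/649 = 1.1821e-04 s/m is conserved through the stack.
Layer 1: θ = 4.40°; offset = 13.2·tan 4.40° = 1.016 m.
Layer 2: sin θ = p·1058 = 0.1251 → θ = 7.18°; offset = 23.7·tan 7.18° = 2.988 m.
Σ offsets = 4.003 m.

4.0 m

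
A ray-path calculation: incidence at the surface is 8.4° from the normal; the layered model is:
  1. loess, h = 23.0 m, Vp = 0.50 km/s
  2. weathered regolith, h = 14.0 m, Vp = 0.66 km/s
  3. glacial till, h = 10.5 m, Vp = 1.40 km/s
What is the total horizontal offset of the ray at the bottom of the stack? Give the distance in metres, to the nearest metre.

Apply Snell's law at each interface; in layer i the horizontal offset is hᵢ·tan θᵢ.
Layer 1: θ = 8.40°; offset = 23.0·tan 8.40° = 3.396 m.
Layer 2: sin θ = 0.66·sin 8.4°/0.50 = 0.1928, θ = 11.12°; offset = 14.0·tan 11.12° = 2.751 m.
Layer 3: sin θ = 1.40·sin 8.4°/0.50 = 0.4090, θ = 24.14°; offset = 10.5·tan 24.14° = 4.707 m.
Σ offsets = 10.854 m.

11 m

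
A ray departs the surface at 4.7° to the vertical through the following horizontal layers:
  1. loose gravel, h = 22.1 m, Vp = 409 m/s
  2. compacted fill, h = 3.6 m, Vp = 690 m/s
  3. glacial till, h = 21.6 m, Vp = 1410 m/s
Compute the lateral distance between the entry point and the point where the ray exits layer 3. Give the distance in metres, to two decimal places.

8.68 m

Apply Snell's law at each interface; in layer i the horizontal offset is hᵢ·tan θᵢ.
Layer 1: θ = 4.70°; offset = 22.1·tan 4.70° = 1.8170 m.
Layer 2: sin θ = 690·sin 4.7°/409 = 0.1382, θ = 7.95°; offset = 3.6·tan 7.95° = 0.5025 m.
Layer 3: sin θ = 1410·sin 4.7°/409 = 0.2825, θ = 16.41°; offset = 21.6·tan 16.41° = 6.3606 m.
Total horizontal offset = 8.6800 m.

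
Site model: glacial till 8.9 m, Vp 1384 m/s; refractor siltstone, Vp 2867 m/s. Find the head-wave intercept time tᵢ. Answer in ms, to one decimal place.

tᵢ = 2h·√(V₂²−V₁²)/(V₁V₂).
√(V₂²−V₁²) = √(2867²−1384²) = 2510.8 m/s.
tᵢ = 2·8.9·2510.8/(1384·2867) = 0.01126 s.

11.3 ms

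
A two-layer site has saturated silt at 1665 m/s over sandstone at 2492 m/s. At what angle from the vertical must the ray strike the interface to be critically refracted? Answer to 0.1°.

Critical incidence: sin θ_c = V₁/V₂ = 1665/2492 = 0.6681.
θ_c = arcsin 0.6681 = 41.92°.

41.9°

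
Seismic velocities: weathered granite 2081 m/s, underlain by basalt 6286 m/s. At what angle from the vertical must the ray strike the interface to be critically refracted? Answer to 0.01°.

19.33°

Critical incidence: sin θ_c = V₁/V₂ = 2081/6286 = 0.3311.
θ_c = arcsin 0.3311 = 19.33°.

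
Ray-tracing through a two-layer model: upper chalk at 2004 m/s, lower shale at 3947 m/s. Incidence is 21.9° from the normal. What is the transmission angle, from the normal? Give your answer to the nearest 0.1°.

Snell's law: sin θ₂ = (V₂/V₁)·sin θ₁ = (3947/2004)·sin 21.9° = 0.7346.
θ₂ = sin⁻¹(0.7346) = 47.28° (from vertical).

47.3°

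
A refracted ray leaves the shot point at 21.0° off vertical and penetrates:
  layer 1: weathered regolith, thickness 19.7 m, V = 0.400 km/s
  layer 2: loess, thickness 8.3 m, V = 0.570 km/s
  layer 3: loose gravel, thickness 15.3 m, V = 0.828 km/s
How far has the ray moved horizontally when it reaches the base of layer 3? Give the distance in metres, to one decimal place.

Ray parameter p = sin 21.0° / 0.400 km/s = 8.9592e-01 s/km.
Layer 1: θ = 21.00°; offset = 19.7·tan 21.00° = 7.562 m.
Layer 2: sin θ = p·0.570 = 0.5107 → θ = 30.71°; offset = 8.3·tan 30.71° = 4.930 m.
Layer 3: sin θ = p·0.828 = 0.7418 → θ = 47.89°; offset = 15.3·tan 47.89° = 16.925 m.
Summing the layer offsets gives 29.417 m.

29.4 m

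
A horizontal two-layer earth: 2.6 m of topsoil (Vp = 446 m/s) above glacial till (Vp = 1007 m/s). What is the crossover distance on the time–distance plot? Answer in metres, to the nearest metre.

θ_c = arcsin(446/1007) = 26.29°, so cos θ_c = 0.8966 and tᵢ = 2h cos θ_c/V₁ = 0.0105 s.
At crossover x/V₁ = x/V₂ + tᵢ ⇒ x = tᵢ/(1/V₁ − 1/V₂) = 0.01045/(2.2422e-03 − 9.9305e-04) = 8.37 m.

8 m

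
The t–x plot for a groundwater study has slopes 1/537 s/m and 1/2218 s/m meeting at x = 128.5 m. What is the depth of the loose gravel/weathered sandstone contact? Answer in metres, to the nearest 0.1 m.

h = (x_cross/2)·√((V₂−V₁)/(V₂+V₁)).
(V₂−V₁)/(V₂+V₁) = (2218−537)/(2218+537) = 0.6102; √ = 0.7811.
h = (128.5/2)·0.7811 = 50.19 m.

50.2 m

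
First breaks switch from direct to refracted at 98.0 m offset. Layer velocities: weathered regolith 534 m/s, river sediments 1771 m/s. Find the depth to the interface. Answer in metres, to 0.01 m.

35.90 m

h = (x_cross/2)·√((V₂−V₁)/(V₂+V₁)).
(V₂−V₁)/(V₂+V₁) = (1771−534)/(1771+534) = 0.5367; √ = 0.7326.
h = (98.0/2)·0.7326 = 35.90 m.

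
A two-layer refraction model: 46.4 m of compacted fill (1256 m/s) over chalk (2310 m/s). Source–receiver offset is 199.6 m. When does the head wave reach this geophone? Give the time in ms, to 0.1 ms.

148.4 ms

θ_c = arcsin(V₁/V₂) = arcsin(1256/2310) = 32.94°, cos θ_c = 0.8393.
Intercept time tᵢ = 2h cos θ_c / V₁ = 2·46.4·0.8393/1256 = 0.06201 s.
t = x/V₂ + tᵢ = 199.6/2310 + 0.06201 = 0.14842 s.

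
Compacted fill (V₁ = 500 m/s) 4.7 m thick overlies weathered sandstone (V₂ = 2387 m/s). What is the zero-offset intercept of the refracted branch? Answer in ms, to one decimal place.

θ_c = arcsin(V₁/V₂) = arcsin(500/2387) = 12.09°; cos θ_c = 0.9778.
tᵢ = 2h·cos θ_c / V₁ = 2·4.7·0.9778 / 500 = 0.01838 s.

18.4 ms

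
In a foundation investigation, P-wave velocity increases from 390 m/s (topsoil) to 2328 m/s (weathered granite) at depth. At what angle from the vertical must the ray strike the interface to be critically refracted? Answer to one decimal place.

9.6°

Critical incidence: sin θ_c = V₁/V₂ = 390/2328 = 0.1675.
θ_c = arcsin 0.1675 = 9.64°.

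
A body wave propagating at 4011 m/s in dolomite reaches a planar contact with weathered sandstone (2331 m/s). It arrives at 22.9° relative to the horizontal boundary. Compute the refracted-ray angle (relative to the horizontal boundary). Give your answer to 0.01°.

57.63°

Convert to the normal: θ₁ = 90° − 22.9° = 67.1°.
sin θ₁/V₁ = sin θ₂/V₂ ⇒ sin θ₂ = 2331·sin 67.1°/4011 = 2331·0.9212/4011 = 0.5353.
θ₂ = sin⁻¹(0.5353) = 32.37° (from vertical).
From the interface: 90° − 32.37° = 57.63°.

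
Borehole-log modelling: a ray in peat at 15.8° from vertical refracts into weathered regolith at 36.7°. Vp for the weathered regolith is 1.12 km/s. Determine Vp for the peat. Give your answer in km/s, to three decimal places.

Snell's law: sin 15.8°/V₁ = sin 36.7°/V₂.
V₁ = V₂·sin 15.8°/sin 36.7° = 1.12 × 0.4556 = 0.510 km/s.

0.510 km/s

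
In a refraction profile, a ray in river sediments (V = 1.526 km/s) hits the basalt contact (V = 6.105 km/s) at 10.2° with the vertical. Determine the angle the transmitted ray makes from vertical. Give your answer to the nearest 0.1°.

45.1°

sin θ₁/V₁ = sin θ₂/V₂ ⇒ sin θ₂ = 6.105·sin 10.2°/1.526 = 6.105·0.1771/1.526 = 0.7085.
θ₂ = sin⁻¹(0.7085) = 45.11° (from vertical).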